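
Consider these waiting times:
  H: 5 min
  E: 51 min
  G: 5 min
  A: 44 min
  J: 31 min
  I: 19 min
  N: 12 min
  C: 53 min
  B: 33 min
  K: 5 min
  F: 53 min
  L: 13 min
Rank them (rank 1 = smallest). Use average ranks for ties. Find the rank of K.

Sorted (ascending): 5, 5, 5, 12, 13, 19, 31, 33, 44, 51, 53, 53
The 3 values of 5 occupy positions 1–3 → average rank 2.
The 2 values of 53 occupy positions 11–12 → average rank (11+12)/2 = 11.5.
K has value 5 min → rank 2.

2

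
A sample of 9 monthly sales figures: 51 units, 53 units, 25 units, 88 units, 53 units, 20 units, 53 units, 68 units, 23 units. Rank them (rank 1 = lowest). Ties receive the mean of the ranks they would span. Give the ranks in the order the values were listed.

Sorted (ascending): 20, 23, 25, 51, 53, 53, 53, 68, 88
The 3 values of 53 occupy positions 5–7 → average rank 6.

4, 6, 3, 9, 6, 1, 6, 8, 2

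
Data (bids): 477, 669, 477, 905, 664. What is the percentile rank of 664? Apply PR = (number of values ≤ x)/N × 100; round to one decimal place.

60.0

N = 5.
Strictly below 664: 2. Equal to 664: 1.
PR = 3/5 × 100 = 60.0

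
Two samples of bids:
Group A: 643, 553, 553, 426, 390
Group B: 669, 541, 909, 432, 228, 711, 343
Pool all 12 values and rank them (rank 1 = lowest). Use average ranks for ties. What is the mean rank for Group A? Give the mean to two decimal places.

Sorted (ascending): 228, 343, 390, 426, 432, 541, 553, 553, 643, 669, 711, 909
The 2 values of 553 occupy positions 7–8 → average rank (7+8)/2 = 7.5.
Group A values → pooled ranks: 643→9, 553→7.5, 553→7.5, 426→4, 390→3
Mean rank = (9 + 7.5 + 7.5 + 4 + 3) / 5 = 6.20

6.20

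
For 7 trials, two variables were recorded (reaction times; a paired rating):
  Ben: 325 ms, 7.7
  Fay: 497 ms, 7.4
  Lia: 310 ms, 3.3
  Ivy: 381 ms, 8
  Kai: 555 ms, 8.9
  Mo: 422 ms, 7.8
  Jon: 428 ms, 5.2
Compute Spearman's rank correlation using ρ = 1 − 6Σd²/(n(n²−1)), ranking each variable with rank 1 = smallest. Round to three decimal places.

0.429

Ranks of variable 1: 2, 6, 1, 3, 7, 4, 5
Ranks of variable 2: 4, 3, 1, 6, 7, 5, 2
d = r₁ − r₂: -2, 3, 0, -3, 0, -1, 3
d²: 4, 9, 0, 9, 0, 1, 9; Σd² = 32
ρ = 1 − 6·32/(7·48) = 1 − 192/336 = 0.429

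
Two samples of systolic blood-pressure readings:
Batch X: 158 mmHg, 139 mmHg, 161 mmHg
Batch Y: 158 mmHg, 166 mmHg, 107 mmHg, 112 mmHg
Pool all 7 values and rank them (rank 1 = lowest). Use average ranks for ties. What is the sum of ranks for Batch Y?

Sorted (ascending): 107, 112, 139, 158, 158, 161, 166
The 2 values of 158 occupy positions 4–5 → average rank (4+5)/2 = 4.5.
Batch Y values → pooled ranks: 158→4.5, 166→7, 107→1, 112→2
Rank sum = 4.5 + 7 + 1 + 2 = 14.5

14.5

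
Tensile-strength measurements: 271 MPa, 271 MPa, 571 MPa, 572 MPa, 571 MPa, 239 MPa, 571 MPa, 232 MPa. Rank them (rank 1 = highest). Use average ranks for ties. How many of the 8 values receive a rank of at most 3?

4

Sorted (descending): 572, 571, 571, 571, 271, 271, 239, 232
The 3 values of 571 occupy positions 2–4 → average rank 3.
The 2 values of 271 occupy positions 5–6 → average rank (5+6)/2 = 5.5.
Ranks ≤ 3: {1, 3, 3, 3} → 4 values.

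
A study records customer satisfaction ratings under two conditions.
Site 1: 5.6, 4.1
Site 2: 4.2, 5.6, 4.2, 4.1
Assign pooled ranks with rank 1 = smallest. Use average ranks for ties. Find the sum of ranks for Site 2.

14

Sorted (ascending): 4.1, 4.1, 4.2, 4.2, 5.6, 5.6
The 2 values of 4.1 occupy positions 1–2 → average rank (1+2)/2 = 1.5.
The 2 values of 4.2 occupy positions 3–4 → average rank (3+4)/2 = 3.5.
The 2 values of 5.6 occupy positions 5–6 → average rank (5+6)/2 = 5.5.
Site 2 values → pooled ranks: 4.2→3.5, 5.6→5.5, 4.2→3.5, 4.1→1.5
Rank sum = 3.5 + 5.5 + 3.5 + 1.5 = 14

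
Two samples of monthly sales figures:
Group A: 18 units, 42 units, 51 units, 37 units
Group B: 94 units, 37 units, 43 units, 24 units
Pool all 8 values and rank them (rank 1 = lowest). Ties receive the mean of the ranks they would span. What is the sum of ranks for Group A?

Sorted (ascending): 18, 24, 37, 37, 42, 43, 51, 94
The 2 values of 37 occupy positions 3–4 → average rank (3+4)/2 = 3.5.
Group A values → pooled ranks: 18→1, 42→5, 51→7, 37→3.5
Rank sum = 1 + 5 + 7 + 3.5 = 16.5

16.5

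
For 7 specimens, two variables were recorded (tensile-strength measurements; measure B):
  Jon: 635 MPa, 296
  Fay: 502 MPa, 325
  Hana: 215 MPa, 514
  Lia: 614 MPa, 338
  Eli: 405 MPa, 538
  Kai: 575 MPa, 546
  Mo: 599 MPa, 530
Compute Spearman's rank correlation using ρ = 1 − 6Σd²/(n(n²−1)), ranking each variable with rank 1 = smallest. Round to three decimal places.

-0.429

Ranks of variable 1: 7, 3, 1, 6, 2, 4, 5
Ranks of variable 2: 1, 2, 4, 3, 6, 7, 5
d = r₁ − r₂: 6, 1, -3, 3, -4, -3, 0
d²: 36, 1, 9, 9, 16, 9, 0; Σd² = 80
ρ = 1 − 6·80/(7·48) = 1 − 480/336 = -0.429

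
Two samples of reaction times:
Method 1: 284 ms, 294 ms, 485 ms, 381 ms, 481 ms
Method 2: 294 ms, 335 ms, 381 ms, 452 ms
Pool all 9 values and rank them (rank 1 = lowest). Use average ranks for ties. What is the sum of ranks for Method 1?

Sorted (ascending): 284, 294, 294, 335, 381, 381, 452, 481, 485
The 2 values of 294 occupy positions 2–3 → average rank (2+3)/2 = 2.5.
The 2 values of 381 occupy positions 5–6 → average rank (5+6)/2 = 5.5.
Method 1 values → pooled ranks: 284→1, 294→2.5, 485→9, 381→5.5, 481→8
Rank sum = 1 + 2.5 + 9 + 5.5 + 8 = 26

26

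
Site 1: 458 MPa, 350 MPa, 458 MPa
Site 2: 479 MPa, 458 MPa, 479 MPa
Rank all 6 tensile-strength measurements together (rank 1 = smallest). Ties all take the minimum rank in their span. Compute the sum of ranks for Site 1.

Sorted (ascending): 350, 458, 458, 458, 479, 479
The 3 values of 458 occupy positions 2–4 → each gets rank 2.
The 2 values of 479 occupy positions 5–6 → each gets rank 5.
Site 1 values → pooled ranks: 458→2, 350→1, 458→2
Rank sum = 2 + 1 + 2 = 5

5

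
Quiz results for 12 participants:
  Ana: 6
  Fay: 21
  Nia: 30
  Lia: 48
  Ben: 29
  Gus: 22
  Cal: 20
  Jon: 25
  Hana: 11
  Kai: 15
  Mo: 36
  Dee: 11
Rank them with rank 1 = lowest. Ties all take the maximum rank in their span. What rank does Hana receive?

Sorted (ascending): 6, 11, 11, 15, 20, 21, 22, 25, 29, 30, 36, 48
The 2 values of 11 occupy positions 2–3 → each gets rank 3.
Hana has value 11 → rank 3.

3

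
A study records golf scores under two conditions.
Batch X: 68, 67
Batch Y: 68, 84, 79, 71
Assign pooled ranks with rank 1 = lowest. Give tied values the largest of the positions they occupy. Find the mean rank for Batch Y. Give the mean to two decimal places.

4.50

Sorted (ascending): 67, 68, 68, 71, 79, 84
The 2 values of 68 occupy positions 2–3 → each gets rank 3.
Batch Y values → pooled ranks: 68→3, 84→6, 79→5, 71→4
Mean rank = (3 + 6 + 5 + 4) / 4 = 4.50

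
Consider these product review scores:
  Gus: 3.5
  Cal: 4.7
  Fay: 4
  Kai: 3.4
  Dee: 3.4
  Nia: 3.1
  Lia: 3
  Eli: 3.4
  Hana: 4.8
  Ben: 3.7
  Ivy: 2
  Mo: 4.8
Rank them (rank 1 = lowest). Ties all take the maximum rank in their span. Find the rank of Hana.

Sorted (ascending): 2, 3, 3.1, 3.4, 3.4, 3.4, 3.5, 3.7, 4, 4.7, 4.8, 4.8
The 3 values of 3.4 occupy positions 4–6 → each gets rank 6.
The 2 values of 4.8 occupy positions 11–12 → each gets rank 12.
Hana has value 4.8 → rank 12.

12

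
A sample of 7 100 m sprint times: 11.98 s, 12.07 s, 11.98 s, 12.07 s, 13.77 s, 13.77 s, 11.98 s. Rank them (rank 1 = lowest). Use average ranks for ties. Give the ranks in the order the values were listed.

2, 4.5, 2, 4.5, 6.5, 6.5, 2

Sorted (ascending): 11.98, 11.98, 11.98, 12.07, 12.07, 13.77, 13.77
The 3 values of 11.98 occupy positions 1–3 → average rank 2.
The 2 values of 12.07 occupy positions 4–5 → average rank (4+5)/2 = 4.5.
The 2 values of 13.77 occupy positions 6–7 → average rank (6+7)/2 = 6.5.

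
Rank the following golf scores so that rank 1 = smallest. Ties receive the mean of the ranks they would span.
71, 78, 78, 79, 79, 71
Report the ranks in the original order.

Sorted (ascending): 71, 71, 78, 78, 79, 79
The 2 values of 71 occupy positions 1–2 → average rank (1+2)/2 = 1.5.
The 2 values of 78 occupy positions 3–4 → average rank (3+4)/2 = 3.5.
The 2 values of 79 occupy positions 5–6 → average rank (5+6)/2 = 5.5.

1.5, 3.5, 3.5, 5.5, 5.5, 1.5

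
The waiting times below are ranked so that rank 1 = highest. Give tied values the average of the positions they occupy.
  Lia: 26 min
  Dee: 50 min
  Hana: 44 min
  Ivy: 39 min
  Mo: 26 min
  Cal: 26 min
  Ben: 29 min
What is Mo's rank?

Sorted (descending): 50, 44, 39, 29, 26, 26, 26
The 3 values of 26 occupy positions 5–7 → average rank 6.
Mo has value 26 min → rank 6.

6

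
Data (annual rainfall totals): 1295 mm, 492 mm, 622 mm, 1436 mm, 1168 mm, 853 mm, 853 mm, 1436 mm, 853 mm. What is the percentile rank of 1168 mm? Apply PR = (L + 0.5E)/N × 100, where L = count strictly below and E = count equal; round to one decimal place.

61.1

N = 9.
Strictly below 1168: 5. Equal to 1168: 1.
PR = (5 + 0.5·1)/9 × 100 = 61.1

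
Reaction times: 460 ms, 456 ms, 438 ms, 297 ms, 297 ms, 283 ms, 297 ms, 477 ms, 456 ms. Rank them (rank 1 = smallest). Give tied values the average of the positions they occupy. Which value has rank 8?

Sorted (ascending): 283, 297, 297, 297, 438, 456, 456, 460, 477
The 3 values of 297 occupy positions 2–4 → average rank 3.
The 2 values of 456 occupy positions 6–7 → average rank (6+7)/2 = 6.5.
Rank 8 → value 460.

460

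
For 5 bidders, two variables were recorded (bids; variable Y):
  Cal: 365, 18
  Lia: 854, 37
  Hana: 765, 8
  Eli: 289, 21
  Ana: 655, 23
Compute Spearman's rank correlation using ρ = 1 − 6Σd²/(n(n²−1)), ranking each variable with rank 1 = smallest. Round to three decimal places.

Ranks of variable 1: 2, 5, 4, 1, 3
Ranks of variable 2: 2, 5, 1, 3, 4
d = r₁ − r₂: 0, 0, 3, -2, -1
d²: 0, 0, 9, 4, 1; Σd² = 14
ρ = 1 − 6·14/(5·24) = 1 − 84/120 = 0.300

0.300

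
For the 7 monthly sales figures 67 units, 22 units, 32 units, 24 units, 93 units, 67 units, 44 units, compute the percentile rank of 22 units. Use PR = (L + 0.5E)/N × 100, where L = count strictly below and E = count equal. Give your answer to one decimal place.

7.1

N = 7.
Strictly below 22: 0. Equal to 22: 1.
PR = (0 + 0.5·1)/7 × 100 = 7.1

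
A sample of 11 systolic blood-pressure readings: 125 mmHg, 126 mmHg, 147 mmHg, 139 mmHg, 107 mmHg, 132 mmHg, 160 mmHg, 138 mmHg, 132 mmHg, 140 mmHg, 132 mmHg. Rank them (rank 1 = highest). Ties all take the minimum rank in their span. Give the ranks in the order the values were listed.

10, 9, 2, 4, 11, 6, 1, 5, 6, 3, 6

Sorted (descending): 160, 147, 140, 139, 138, 132, 132, 132, 126, 125, 107
The 3 values of 132 occupy positions 6–8 → each gets rank 6.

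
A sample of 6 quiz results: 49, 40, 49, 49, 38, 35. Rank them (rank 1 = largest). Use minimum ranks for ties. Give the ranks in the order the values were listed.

1, 4, 1, 1, 5, 6

Sorted (descending): 49, 49, 49, 40, 38, 35
The 3 values of 49 occupy positions 1–3 → each gets rank 1.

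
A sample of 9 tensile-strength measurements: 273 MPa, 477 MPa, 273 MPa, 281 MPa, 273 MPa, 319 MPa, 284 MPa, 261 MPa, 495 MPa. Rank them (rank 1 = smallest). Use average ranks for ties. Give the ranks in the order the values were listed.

Sorted (ascending): 261, 273, 273, 273, 281, 284, 319, 477, 495
The 3 values of 273 occupy positions 2–4 → average rank 3.

3, 8, 3, 5, 3, 7, 6, 1, 9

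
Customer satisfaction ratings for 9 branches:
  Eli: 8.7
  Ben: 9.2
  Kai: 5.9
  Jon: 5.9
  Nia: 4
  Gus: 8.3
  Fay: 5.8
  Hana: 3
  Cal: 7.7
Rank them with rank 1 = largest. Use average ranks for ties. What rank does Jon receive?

5.5

Sorted (descending): 9.2, 8.7, 8.3, 7.7, 5.9, 5.9, 5.8, 4, 3
The 2 values of 5.9 occupy positions 5–6 → average rank (5+6)/2 = 5.5.
Jon has value 5.9 → rank 5.5.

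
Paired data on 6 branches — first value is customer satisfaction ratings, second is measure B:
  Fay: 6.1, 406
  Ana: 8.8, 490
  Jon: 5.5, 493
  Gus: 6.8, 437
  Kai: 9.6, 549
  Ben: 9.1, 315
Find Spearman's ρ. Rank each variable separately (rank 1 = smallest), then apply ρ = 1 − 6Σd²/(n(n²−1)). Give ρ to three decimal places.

Ranks of variable 1: 2, 4, 1, 3, 6, 5
Ranks of variable 2: 2, 4, 5, 3, 6, 1
d = r₁ − r₂: 0, 0, -4, 0, 0, 4
d²: 0, 0, 16, 0, 0, 16; Σd² = 32
ρ = 1 − 6·32/(6·35) = 1 − 192/210 = 0.086

0.086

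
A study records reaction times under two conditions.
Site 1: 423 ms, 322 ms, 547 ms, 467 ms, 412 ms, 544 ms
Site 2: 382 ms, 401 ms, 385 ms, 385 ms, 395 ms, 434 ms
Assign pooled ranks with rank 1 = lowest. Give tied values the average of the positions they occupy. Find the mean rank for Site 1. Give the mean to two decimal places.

Sorted (ascending): 322, 382, 385, 385, 395, 401, 412, 423, 434, 467, 544, 547
The 2 values of 385 occupy positions 3–4 → average rank (3+4)/2 = 3.5.
Site 1 values → pooled ranks: 423→8, 322→1, 547→12, 467→10, 412→7, 544→11
Mean rank = (8 + 1 + 12 + 10 + 7 + 11) / 6 = 8.17

8.17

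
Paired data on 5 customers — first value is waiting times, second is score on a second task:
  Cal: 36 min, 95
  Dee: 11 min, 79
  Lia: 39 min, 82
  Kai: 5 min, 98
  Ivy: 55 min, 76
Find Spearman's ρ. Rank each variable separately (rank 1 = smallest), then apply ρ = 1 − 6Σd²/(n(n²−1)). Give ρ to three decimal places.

-0.700

Ranks of variable 1: 3, 2, 4, 1, 5
Ranks of variable 2: 4, 2, 3, 5, 1
d = r₁ − r₂: -1, 0, 1, -4, 4
d²: 1, 0, 1, 16, 16; Σd² = 34
ρ = 1 − 6·34/(5·24) = 1 − 204/120 = -0.700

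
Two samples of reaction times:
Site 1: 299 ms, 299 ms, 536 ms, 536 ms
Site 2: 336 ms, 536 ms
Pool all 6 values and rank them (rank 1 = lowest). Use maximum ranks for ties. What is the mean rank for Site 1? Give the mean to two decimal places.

4.00

Sorted (ascending): 299, 299, 336, 536, 536, 536
The 2 values of 299 occupy positions 1–2 → each gets rank 2.
The 3 values of 536 occupy positions 4–6 → each gets rank 6.
Site 1 values → pooled ranks: 299→2, 299→2, 536→6, 536→6
Mean rank = (2 + 2 + 6 + 6) / 4 = 4.00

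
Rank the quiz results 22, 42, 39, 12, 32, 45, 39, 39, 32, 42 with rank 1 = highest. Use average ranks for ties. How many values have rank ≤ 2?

1

Sorted (descending): 45, 42, 42, 39, 39, 39, 32, 32, 22, 12
The 2 values of 42 occupy positions 2–3 → average rank (2+3)/2 = 2.5.
The 3 values of 39 occupy positions 4–6 → average rank 5.
The 2 values of 32 occupy positions 7–8 → average rank (7+8)/2 = 7.5.
Ranks ≤ 2: {1} → 1 value.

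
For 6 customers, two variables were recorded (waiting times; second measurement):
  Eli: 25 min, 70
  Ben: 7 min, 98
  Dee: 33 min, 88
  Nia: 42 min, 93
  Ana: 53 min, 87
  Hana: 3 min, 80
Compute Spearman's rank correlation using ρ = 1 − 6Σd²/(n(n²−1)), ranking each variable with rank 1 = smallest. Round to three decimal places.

0.143

Ranks of variable 1: 3, 2, 4, 5, 6, 1
Ranks of variable 2: 1, 6, 4, 5, 3, 2
d = r₁ − r₂: 2, -4, 0, 0, 3, -1
d²: 4, 16, 0, 0, 9, 1; Σd² = 30
ρ = 1 − 6·30/(6·35) = 1 − 180/210 = 0.143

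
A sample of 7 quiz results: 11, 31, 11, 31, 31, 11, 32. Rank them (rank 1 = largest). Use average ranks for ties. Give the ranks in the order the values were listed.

6, 3, 6, 3, 3, 6, 1

Sorted (descending): 32, 31, 31, 31, 11, 11, 11
The 3 values of 31 occupy positions 2–4 → average rank 3.
The 3 values of 11 occupy positions 5–7 → average rank 6.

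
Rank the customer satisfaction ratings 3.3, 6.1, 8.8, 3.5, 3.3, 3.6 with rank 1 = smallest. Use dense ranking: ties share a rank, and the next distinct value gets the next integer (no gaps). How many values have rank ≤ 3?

Sorted (ascending): 3.3, 3.3, 3.5, 3.6, 6.1, 8.8
The 2 values of 3.3 share dense rank 1.
Remaining distinct values take the next consecutive integers.
Ranks ≤ 3: {1, 1, 2, 3} → 4 values.

4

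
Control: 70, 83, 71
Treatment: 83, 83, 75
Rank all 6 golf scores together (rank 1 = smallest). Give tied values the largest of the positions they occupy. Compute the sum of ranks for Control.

Sorted (ascending): 70, 71, 75, 83, 83, 83
The 3 values of 83 occupy positions 4–6 → each gets rank 6.
Control values → pooled ranks: 70→1, 83→6, 71→2
Rank sum = 1 + 6 + 2 = 9

9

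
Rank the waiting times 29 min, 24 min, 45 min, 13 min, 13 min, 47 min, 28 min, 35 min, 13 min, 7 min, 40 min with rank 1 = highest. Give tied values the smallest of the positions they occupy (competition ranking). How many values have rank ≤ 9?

10

Sorted (descending): 47, 45, 40, 35, 29, 28, 24, 13, 13, 13, 7
The 3 values of 13 occupy positions 8–10 → each gets rank 8.
Ranks ≤ 9: {1, 2, 3, 4, 5, 6, 7, 8, 8, 8} → 10 values.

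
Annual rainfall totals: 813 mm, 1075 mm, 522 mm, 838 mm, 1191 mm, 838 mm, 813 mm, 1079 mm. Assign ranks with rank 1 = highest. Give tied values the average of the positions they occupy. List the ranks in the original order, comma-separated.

6.5, 3, 8, 4.5, 1, 4.5, 6.5, 2

Sorted (descending): 1191, 1079, 1075, 838, 838, 813, 813, 522
The 2 values of 838 occupy positions 4–5 → average rank (4+5)/2 = 4.5.
The 2 values of 813 occupy positions 6–7 → average rank (6+7)/2 = 6.5.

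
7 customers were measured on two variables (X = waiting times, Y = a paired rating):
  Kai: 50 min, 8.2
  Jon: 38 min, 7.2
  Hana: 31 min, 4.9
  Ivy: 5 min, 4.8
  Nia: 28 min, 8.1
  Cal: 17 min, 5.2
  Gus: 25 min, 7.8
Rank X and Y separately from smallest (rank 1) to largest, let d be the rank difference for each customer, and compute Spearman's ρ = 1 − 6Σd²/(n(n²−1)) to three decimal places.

0.607

Ranks of variable 1: 7, 6, 5, 1, 4, 2, 3
Ranks of variable 2: 7, 4, 2, 1, 6, 3, 5
d = r₁ − r₂: 0, 2, 3, 0, -2, -1, -2
d²: 0, 4, 9, 0, 4, 1, 4; Σd² = 22
ρ = 1 − 6·22/(7·48) = 1 − 132/336 = 0.607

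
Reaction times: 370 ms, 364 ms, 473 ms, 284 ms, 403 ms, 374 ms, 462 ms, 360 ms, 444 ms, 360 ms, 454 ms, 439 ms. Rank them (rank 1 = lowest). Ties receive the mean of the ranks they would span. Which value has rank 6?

374

Sorted (ascending): 284, 360, 360, 364, 370, 374, 403, 439, 444, 454, 462, 473
The 2 values of 360 occupy positions 2–3 → average rank (2+3)/2 = 2.5.
Rank 6 → value 374.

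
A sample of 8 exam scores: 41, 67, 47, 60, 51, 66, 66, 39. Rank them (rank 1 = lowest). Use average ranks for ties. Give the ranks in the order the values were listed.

Sorted (ascending): 39, 41, 47, 51, 60, 66, 66, 67
The 2 values of 66 occupy positions 6–7 → average rank (6+7)/2 = 6.5.

2, 8, 3, 5, 4, 6.5, 6.5, 1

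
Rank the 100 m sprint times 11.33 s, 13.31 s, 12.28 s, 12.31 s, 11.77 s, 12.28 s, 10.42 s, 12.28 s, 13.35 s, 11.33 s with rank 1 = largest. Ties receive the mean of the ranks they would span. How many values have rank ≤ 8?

Sorted (descending): 13.35, 13.31, 12.31, 12.28, 12.28, 12.28, 11.77, 11.33, 11.33, 10.42
The 3 values of 12.28 occupy positions 4–6 → average rank 5.
The 2 values of 11.33 occupy positions 8–9 → average rank (8+9)/2 = 8.5.
Ranks ≤ 8: {1, 2, 3, 5, 5, 5, 7} → 7 values.

7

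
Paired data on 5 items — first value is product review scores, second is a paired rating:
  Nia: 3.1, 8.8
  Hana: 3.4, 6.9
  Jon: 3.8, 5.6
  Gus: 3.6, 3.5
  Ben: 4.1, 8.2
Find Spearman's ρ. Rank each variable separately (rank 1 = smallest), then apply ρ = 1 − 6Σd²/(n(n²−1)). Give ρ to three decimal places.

Ranks of variable 1: 1, 2, 4, 3, 5
Ranks of variable 2: 5, 3, 2, 1, 4
d = r₁ − r₂: -4, -1, 2, 2, 1
d²: 16, 1, 4, 4, 1; Σd² = 26
ρ = 1 − 6·26/(5·24) = 1 − 156/120 = -0.300

-0.300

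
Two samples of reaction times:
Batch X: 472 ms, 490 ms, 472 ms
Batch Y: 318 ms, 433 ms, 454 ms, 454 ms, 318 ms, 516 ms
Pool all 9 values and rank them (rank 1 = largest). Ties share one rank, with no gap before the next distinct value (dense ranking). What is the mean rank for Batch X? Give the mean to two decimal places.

2.67

Sorted (descending): 516, 490, 472, 472, 454, 454, 433, 318, 318
The 2 values of 472 share dense rank 3.
The 2 values of 454 share dense rank 4.
The 2 values of 318 share dense rank 6.
Remaining distinct values take the next consecutive integers.
Batch X values → pooled ranks: 472→3, 490→2, 472→3
Mean rank = (3 + 2 + 3) / 3 = 2.67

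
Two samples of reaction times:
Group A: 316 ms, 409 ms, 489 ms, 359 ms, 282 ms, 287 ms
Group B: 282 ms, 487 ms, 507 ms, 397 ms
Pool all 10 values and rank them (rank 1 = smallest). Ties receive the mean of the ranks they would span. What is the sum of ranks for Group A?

29.5

Sorted (ascending): 282, 282, 287, 316, 359, 397, 409, 487, 489, 507
The 2 values of 282 occupy positions 1–2 → average rank (1+2)/2 = 1.5.
Group A values → pooled ranks: 316→4, 409→7, 489→9, 359→5, 282→1.5, 287→3
Rank sum = 4 + 7 + 9 + 5 + 1.5 + 3 = 29.5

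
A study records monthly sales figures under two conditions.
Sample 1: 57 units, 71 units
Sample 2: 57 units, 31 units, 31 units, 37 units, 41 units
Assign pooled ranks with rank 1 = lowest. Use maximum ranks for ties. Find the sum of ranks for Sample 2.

Sorted (ascending): 31, 31, 37, 41, 57, 57, 71
The 2 values of 31 occupy positions 1–2 → each gets rank 2.
The 2 values of 57 occupy positions 5–6 → each gets rank 6.
Sample 2 values → pooled ranks: 57→6, 31→2, 31→2, 37→3, 41→4
Rank sum = 6 + 2 + 2 + 3 + 4 = 17

17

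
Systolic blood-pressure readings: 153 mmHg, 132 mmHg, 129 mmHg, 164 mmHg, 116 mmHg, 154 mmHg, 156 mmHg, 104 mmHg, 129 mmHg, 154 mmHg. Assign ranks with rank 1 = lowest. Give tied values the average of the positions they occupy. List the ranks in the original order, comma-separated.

Sorted (ascending): 104, 116, 129, 129, 132, 153, 154, 154, 156, 164
The 2 values of 129 occupy positions 3–4 → average rank (3+4)/2 = 3.5.
The 2 values of 154 occupy positions 7–8 → average rank (7+8)/2 = 7.5.

6, 5, 3.5, 10, 2, 7.5, 9, 1, 3.5, 7.5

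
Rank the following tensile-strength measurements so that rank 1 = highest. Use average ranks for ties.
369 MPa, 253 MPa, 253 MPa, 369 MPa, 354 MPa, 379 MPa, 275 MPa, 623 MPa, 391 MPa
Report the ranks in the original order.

4.5, 8.5, 8.5, 4.5, 6, 3, 7, 1, 2

Sorted (descending): 623, 391, 379, 369, 369, 354, 275, 253, 253
The 2 values of 369 occupy positions 4–5 → average rank (4+5)/2 = 4.5.
The 2 values of 253 occupy positions 8–9 → average rank (8+9)/2 = 8.5.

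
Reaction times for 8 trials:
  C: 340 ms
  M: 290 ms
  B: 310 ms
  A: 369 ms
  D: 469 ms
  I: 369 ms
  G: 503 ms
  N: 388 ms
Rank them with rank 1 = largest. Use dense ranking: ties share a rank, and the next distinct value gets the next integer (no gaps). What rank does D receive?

Sorted (descending): 503, 469, 388, 369, 369, 340, 310, 290
The 2 values of 369 share dense rank 4.
Remaining distinct values take the next consecutive integers.
D has value 469 ms → rank 2.

2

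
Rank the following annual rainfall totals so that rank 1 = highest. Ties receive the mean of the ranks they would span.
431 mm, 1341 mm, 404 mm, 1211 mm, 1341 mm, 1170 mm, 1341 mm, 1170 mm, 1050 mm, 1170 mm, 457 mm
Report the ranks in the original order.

10, 2, 11, 4, 2, 6, 2, 6, 8, 6, 9

Sorted (descending): 1341, 1341, 1341, 1211, 1170, 1170, 1170, 1050, 457, 431, 404
The 3 values of 1341 occupy positions 1–3 → average rank 2.
The 3 values of 1170 occupy positions 5–7 → average rank 6.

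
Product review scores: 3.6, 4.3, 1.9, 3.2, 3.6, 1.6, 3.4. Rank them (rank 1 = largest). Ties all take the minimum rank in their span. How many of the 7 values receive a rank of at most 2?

3

Sorted (descending): 4.3, 3.6, 3.6, 3.4, 3.2, 1.9, 1.6
The 2 values of 3.6 occupy positions 2–3 → each gets rank 2.
Ranks ≤ 2: {1, 2, 2} → 3 values.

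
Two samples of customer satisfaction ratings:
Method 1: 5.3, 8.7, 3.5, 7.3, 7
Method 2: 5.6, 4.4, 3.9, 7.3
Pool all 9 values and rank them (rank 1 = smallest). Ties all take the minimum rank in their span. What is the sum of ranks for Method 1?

27

Sorted (ascending): 3.5, 3.9, 4.4, 5.3, 5.6, 7, 7.3, 7.3, 8.7
The 2 values of 7.3 occupy positions 7–8 → each gets rank 7.
Method 1 values → pooled ranks: 5.3→4, 8.7→9, 3.5→1, 7.3→7, 7→6
Rank sum = 4 + 9 + 1 + 7 + 6 = 27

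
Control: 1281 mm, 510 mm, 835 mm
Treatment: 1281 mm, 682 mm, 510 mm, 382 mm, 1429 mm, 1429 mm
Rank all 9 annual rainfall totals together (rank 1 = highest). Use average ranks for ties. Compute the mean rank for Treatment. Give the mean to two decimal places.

4.83

Sorted (descending): 1429, 1429, 1281, 1281, 835, 682, 510, 510, 382
The 2 values of 1429 occupy positions 1–2 → average rank (1+2)/2 = 1.5.
The 2 values of 1281 occupy positions 3–4 → average rank (3+4)/2 = 3.5.
The 2 values of 510 occupy positions 7–8 → average rank (7+8)/2 = 7.5.
Treatment values → pooled ranks: 1281→3.5, 682→6, 510→7.5, 382→9, 1429→1.5, 1429→1.5
Mean rank = (3.5 + 6 + 7.5 + 9 + 1.5 + 1.5) / 6 = 4.83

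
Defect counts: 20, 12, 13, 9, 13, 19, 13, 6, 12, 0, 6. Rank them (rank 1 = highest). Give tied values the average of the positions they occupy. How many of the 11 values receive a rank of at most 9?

8

Sorted (descending): 20, 19, 13, 13, 13, 12, 12, 9, 6, 6, 0
The 3 values of 13 occupy positions 3–5 → average rank 4.
The 2 values of 12 occupy positions 6–7 → average rank (6+7)/2 = 6.5.
The 2 values of 6 occupy positions 9–10 → average rank (9+10)/2 = 9.5.
Ranks ≤ 9: {1, 2, 4, 4, 4, 6.5, 6.5, 8} → 8 values.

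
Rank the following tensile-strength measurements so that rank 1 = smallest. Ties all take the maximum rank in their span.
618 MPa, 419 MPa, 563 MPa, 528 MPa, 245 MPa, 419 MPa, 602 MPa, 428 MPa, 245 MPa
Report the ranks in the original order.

Sorted (ascending): 245, 245, 419, 419, 428, 528, 563, 602, 618
The 2 values of 245 occupy positions 1–2 → each gets rank 2.
The 2 values of 419 occupy positions 3–4 → each gets rank 4.

9, 4, 7, 6, 2, 4, 8, 5, 2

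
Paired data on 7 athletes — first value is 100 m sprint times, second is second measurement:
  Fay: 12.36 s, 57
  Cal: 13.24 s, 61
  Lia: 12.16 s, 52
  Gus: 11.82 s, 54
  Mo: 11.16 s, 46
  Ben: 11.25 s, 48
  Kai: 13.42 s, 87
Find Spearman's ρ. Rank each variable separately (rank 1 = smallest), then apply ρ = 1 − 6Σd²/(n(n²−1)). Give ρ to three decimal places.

0.964

Ranks of variable 1: 5, 6, 4, 3, 1, 2, 7
Ranks of variable 2: 5, 6, 3, 4, 1, 2, 7
d = r₁ − r₂: 0, 0, 1, -1, 0, 0, 0
d²: 0, 0, 1, 1, 0, 0, 0; Σd² = 2
ρ = 1 − 6·2/(7·48) = 1 − 12/336 = 0.964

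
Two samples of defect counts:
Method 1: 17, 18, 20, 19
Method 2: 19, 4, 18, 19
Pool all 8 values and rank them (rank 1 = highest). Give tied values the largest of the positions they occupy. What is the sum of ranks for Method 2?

22

Sorted (descending): 20, 19, 19, 19, 18, 18, 17, 4
The 3 values of 19 occupy positions 2–4 → each gets rank 4.
The 2 values of 18 occupy positions 5–6 → each gets rank 6.
Method 2 values → pooled ranks: 19→4, 4→8, 18→6, 19→4
Rank sum = 4 + 8 + 6 + 4 = 22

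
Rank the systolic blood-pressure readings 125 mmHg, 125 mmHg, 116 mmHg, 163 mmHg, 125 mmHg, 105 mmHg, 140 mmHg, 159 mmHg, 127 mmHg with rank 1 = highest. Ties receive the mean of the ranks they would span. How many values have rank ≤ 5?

Sorted (descending): 163, 159, 140, 127, 125, 125, 125, 116, 105
The 3 values of 125 occupy positions 5–7 → average rank 6.
Ranks ≤ 5: {1, 2, 3, 4} → 4 values.

4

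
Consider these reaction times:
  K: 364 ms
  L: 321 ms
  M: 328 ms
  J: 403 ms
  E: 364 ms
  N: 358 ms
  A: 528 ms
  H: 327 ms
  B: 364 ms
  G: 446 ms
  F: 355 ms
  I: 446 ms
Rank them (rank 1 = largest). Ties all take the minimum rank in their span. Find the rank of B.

5

Sorted (descending): 528, 446, 446, 403, 364, 364, 364, 358, 355, 328, 327, 321
The 2 values of 446 occupy positions 2–3 → each gets rank 2.
The 3 values of 364 occupy positions 5–7 → each gets rank 5.
B has value 364 ms → rank 5.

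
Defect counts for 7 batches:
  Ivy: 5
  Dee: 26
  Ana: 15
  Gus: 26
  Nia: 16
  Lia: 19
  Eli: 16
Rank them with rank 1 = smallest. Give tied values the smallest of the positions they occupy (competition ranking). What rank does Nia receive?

Sorted (ascending): 5, 15, 16, 16, 19, 26, 26
The 2 values of 16 occupy positions 3–4 → each gets rank 3.
The 2 values of 26 occupy positions 6–7 → each gets rank 6.
Nia has value 16 → rank 3.

3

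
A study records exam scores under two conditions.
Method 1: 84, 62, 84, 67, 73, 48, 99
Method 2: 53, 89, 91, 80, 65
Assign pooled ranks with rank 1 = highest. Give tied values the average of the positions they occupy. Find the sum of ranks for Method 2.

31

Sorted (descending): 99, 91, 89, 84, 84, 80, 73, 67, 65, 62, 53, 48
The 2 values of 84 occupy positions 4–5 → average rank (4+5)/2 = 4.5.
Method 2 values → pooled ranks: 53→11, 89→3, 91→2, 80→6, 65→9
Rank sum = 11 + 3 + 2 + 6 + 9 = 31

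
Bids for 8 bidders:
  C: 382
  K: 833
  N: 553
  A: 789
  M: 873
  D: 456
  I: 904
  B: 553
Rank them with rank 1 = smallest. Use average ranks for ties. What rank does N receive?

Sorted (ascending): 382, 456, 553, 553, 789, 833, 873, 904
The 2 values of 553 occupy positions 3–4 → average rank (3+4)/2 = 3.5.
N has value 553 → rank 3.5.

3.5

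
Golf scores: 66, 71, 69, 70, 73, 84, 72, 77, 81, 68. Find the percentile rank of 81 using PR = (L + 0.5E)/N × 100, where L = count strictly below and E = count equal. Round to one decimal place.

N = 10.
Strictly below 81: 8. Equal to 81: 1.
PR = (8 + 0.5·1)/10 × 100 = 85.0

85.0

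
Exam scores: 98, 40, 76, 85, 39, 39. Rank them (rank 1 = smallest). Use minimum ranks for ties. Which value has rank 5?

85

Sorted (ascending): 39, 39, 40, 76, 85, 98
The 2 values of 39 occupy positions 1–2 → each gets rank 1.
Rank 5 → value 85.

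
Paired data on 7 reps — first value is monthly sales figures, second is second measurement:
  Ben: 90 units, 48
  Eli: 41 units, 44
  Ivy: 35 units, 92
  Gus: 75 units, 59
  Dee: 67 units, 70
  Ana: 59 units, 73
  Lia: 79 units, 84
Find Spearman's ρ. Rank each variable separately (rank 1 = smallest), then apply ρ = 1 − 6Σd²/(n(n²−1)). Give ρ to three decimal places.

Ranks of variable 1: 7, 2, 1, 5, 4, 3, 6
Ranks of variable 2: 2, 1, 7, 3, 4, 5, 6
d = r₁ − r₂: 5, 1, -6, 2, 0, -2, 0
d²: 25, 1, 36, 4, 0, 4, 0; Σd² = 70
ρ = 1 − 6·70/(7·48) = 1 − 420/336 = -0.250

-0.250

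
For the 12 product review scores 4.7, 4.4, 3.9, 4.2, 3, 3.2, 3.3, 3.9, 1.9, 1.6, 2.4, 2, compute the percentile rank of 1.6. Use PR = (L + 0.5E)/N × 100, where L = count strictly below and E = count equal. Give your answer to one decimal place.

4.2

N = 12.
Strictly below 1.6: 0. Equal to 1.6: 1.
PR = (0 + 0.5·1)/12 × 100 = 4.2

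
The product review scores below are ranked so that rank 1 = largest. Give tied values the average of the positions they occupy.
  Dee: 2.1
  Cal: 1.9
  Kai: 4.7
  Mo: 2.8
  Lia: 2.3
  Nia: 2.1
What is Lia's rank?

Sorted (descending): 4.7, 2.8, 2.3, 2.1, 2.1, 1.9
The 2 values of 2.1 occupy positions 4–5 → average rank (4+5)/2 = 4.5.
Lia has value 2.3 → rank 3.

3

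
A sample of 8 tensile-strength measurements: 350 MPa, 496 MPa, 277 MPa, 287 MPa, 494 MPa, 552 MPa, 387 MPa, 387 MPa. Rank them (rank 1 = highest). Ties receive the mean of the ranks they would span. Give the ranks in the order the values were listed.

6, 2, 8, 7, 3, 1, 4.5, 4.5

Sorted (descending): 552, 496, 494, 387, 387, 350, 287, 277
The 2 values of 387 occupy positions 4–5 → average rank (4+5)/2 = 4.5.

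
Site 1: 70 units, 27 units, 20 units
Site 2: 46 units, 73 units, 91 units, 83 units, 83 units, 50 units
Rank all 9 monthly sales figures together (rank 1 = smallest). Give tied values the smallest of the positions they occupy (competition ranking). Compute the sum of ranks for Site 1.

8

Sorted (ascending): 20, 27, 46, 50, 70, 73, 83, 83, 91
The 2 values of 83 occupy positions 7–8 → each gets rank 7.
Site 1 values → pooled ranks: 70→5, 27→2, 20→1
Rank sum = 5 + 2 + 1 = 8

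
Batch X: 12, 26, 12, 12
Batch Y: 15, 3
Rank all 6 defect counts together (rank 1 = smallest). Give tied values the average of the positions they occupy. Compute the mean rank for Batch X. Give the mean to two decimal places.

Sorted (ascending): 3, 12, 12, 12, 15, 26
The 3 values of 12 occupy positions 2–4 → average rank 3.
Batch X values → pooled ranks: 12→3, 26→6, 12→3, 12→3
Mean rank = (3 + 6 + 3 + 3) / 4 = 3.75

3.75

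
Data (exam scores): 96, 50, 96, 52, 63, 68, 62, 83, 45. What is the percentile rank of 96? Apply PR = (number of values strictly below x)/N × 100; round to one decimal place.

N = 9.
Strictly below 96: 7. Equal to 96: 2.
PR = 7/9 × 100 = 77.8

77.8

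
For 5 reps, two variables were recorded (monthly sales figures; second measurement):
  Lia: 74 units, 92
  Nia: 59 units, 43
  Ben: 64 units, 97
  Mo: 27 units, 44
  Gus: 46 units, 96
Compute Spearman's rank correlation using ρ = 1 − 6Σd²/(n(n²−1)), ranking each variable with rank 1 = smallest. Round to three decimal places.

0.300

Ranks of variable 1: 5, 3, 4, 1, 2
Ranks of variable 2: 3, 1, 5, 2, 4
d = r₁ − r₂: 2, 2, -1, -1, -2
d²: 4, 4, 1, 1, 4; Σd² = 14
ρ = 1 − 6·14/(5·24) = 1 − 84/120 = 0.300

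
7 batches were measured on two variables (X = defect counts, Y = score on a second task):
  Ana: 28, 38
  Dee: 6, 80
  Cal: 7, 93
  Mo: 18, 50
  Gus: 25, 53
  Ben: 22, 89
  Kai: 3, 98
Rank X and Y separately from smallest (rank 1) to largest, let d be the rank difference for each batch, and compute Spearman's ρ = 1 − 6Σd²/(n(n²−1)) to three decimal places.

-0.750

Ranks of variable 1: 7, 2, 3, 4, 6, 5, 1
Ranks of variable 2: 1, 4, 6, 2, 3, 5, 7
d = r₁ − r₂: 6, -2, -3, 2, 3, 0, -6
d²: 36, 4, 9, 4, 9, 0, 36; Σd² = 98
ρ = 1 − 6·98/(7·48) = 1 − 588/336 = -0.750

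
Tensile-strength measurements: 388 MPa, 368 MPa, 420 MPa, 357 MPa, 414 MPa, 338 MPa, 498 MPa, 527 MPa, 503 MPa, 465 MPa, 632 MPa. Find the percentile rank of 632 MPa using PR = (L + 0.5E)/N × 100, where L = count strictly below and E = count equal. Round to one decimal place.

N = 11.
Strictly below 632: 10. Equal to 632: 1.
PR = (10 + 0.5·1)/11 × 100 = 95.5

95.5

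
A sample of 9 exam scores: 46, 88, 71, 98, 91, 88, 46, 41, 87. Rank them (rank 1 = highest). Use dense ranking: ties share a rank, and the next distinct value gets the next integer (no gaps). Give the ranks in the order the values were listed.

Sorted (descending): 98, 91, 88, 88, 87, 71, 46, 46, 41
The 2 values of 88 share dense rank 3.
The 2 values of 46 share dense rank 6.
Remaining distinct values take the next consecutive integers.

6, 3, 5, 1, 2, 3, 6, 7, 4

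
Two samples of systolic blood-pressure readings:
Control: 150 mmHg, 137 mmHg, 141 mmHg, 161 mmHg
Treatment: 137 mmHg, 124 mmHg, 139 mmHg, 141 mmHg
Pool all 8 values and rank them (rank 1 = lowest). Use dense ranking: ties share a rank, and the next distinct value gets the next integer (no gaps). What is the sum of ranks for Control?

17

Sorted (ascending): 124, 137, 137, 139, 141, 141, 150, 161
The 2 values of 137 share dense rank 2.
The 2 values of 141 share dense rank 4.
Remaining distinct values take the next consecutive integers.
Control values → pooled ranks: 150→5, 137→2, 141→4, 161→6
Rank sum = 5 + 2 + 4 + 6 = 17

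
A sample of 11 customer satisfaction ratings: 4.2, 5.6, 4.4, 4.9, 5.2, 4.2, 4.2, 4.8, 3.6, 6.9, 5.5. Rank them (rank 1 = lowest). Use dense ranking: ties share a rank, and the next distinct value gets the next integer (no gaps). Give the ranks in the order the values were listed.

Sorted (ascending): 3.6, 4.2, 4.2, 4.2, 4.4, 4.8, 4.9, 5.2, 5.5, 5.6, 6.9
The 3 values of 4.2 share dense rank 2.
Remaining distinct values take the next consecutive integers.

2, 8, 3, 5, 6, 2, 2, 4, 1, 9, 7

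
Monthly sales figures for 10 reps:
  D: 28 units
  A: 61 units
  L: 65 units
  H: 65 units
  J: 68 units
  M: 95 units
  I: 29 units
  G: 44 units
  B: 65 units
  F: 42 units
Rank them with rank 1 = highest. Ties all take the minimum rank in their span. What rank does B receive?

3

Sorted (descending): 95, 68, 65, 65, 65, 61, 44, 42, 29, 28
The 3 values of 65 occupy positions 3–5 → each gets rank 3.
B has value 65 units → rank 3.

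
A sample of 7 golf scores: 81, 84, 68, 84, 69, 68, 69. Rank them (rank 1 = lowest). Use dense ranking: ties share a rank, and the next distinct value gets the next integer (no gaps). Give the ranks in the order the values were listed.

Sorted (ascending): 68, 68, 69, 69, 81, 84, 84
The 2 values of 68 share dense rank 1.
The 2 values of 69 share dense rank 2.
The 2 values of 84 share dense rank 4.
Remaining distinct values take the next consecutive integers.

3, 4, 1, 4, 2, 1, 2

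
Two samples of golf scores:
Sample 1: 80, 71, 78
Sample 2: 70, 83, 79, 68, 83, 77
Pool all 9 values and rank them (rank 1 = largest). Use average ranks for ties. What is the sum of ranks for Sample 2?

Sorted (descending): 83, 83, 80, 79, 78, 77, 71, 70, 68
The 2 values of 83 occupy positions 1–2 → average rank (1+2)/2 = 1.5.
Sample 2 values → pooled ranks: 70→8, 83→1.5, 79→4, 68→9, 83→1.5, 77→6
Rank sum = 8 + 1.5 + 4 + 9 + 1.5 + 6 = 30

30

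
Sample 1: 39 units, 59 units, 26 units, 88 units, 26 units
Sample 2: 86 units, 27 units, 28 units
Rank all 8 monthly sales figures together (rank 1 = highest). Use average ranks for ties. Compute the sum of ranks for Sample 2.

Sorted (descending): 88, 86, 59, 39, 28, 27, 26, 26
The 2 values of 26 occupy positions 7–8 → average rank (7+8)/2 = 7.5.
Sample 2 values → pooled ranks: 86→2, 27→6, 28→5
Rank sum = 2 + 6 + 5 = 13

13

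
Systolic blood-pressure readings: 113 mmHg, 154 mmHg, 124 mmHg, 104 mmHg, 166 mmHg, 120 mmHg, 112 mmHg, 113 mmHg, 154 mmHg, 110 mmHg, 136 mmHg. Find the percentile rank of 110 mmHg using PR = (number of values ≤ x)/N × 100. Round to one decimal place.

N = 11.
Strictly below 110: 1. Equal to 110: 1.
PR = 2/11 × 100 = 18.2

18.2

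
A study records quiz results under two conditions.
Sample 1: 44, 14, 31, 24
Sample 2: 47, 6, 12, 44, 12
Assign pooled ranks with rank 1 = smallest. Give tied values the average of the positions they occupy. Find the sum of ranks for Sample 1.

22.5

Sorted (ascending): 6, 12, 12, 14, 24, 31, 44, 44, 47
The 2 values of 12 occupy positions 2–3 → average rank (2+3)/2 = 2.5.
The 2 values of 44 occupy positions 7–8 → average rank (7+8)/2 = 7.5.
Sample 1 values → pooled ranks: 44→7.5, 14→4, 31→6, 24→5
Rank sum = 7.5 + 4 + 6 + 5 = 22.5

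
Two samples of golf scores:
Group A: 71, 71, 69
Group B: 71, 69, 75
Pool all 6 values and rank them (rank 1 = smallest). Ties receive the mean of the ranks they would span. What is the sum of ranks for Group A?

9.5

Sorted (ascending): 69, 69, 71, 71, 71, 75
The 2 values of 69 occupy positions 1–2 → average rank (1+2)/2 = 1.5.
The 3 values of 71 occupy positions 3–5 → average rank 4.
Group A values → pooled ranks: 71→4, 71→4, 69→1.5
Rank sum = 4 + 4 + 1.5 = 9.5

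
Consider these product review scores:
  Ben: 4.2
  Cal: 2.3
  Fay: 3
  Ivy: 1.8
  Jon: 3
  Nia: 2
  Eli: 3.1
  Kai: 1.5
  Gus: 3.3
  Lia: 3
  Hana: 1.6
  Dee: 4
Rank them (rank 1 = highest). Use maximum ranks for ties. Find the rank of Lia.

7

Sorted (descending): 4.2, 4, 3.3, 3.1, 3, 3, 3, 2.3, 2, 1.8, 1.6, 1.5
The 3 values of 3 occupy positions 5–7 → each gets rank 7.
Lia has value 3 → rank 7.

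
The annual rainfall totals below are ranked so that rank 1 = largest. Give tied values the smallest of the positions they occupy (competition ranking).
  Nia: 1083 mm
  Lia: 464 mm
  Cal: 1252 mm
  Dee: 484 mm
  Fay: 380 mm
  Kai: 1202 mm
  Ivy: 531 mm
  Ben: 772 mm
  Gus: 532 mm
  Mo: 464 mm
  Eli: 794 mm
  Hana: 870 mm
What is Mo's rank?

10

Sorted (descending): 1252, 1202, 1083, 870, 794, 772, 532, 531, 484, 464, 464, 380
The 2 values of 464 occupy positions 10–11 → each gets rank 10.
Mo has value 464 mm → rank 10.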